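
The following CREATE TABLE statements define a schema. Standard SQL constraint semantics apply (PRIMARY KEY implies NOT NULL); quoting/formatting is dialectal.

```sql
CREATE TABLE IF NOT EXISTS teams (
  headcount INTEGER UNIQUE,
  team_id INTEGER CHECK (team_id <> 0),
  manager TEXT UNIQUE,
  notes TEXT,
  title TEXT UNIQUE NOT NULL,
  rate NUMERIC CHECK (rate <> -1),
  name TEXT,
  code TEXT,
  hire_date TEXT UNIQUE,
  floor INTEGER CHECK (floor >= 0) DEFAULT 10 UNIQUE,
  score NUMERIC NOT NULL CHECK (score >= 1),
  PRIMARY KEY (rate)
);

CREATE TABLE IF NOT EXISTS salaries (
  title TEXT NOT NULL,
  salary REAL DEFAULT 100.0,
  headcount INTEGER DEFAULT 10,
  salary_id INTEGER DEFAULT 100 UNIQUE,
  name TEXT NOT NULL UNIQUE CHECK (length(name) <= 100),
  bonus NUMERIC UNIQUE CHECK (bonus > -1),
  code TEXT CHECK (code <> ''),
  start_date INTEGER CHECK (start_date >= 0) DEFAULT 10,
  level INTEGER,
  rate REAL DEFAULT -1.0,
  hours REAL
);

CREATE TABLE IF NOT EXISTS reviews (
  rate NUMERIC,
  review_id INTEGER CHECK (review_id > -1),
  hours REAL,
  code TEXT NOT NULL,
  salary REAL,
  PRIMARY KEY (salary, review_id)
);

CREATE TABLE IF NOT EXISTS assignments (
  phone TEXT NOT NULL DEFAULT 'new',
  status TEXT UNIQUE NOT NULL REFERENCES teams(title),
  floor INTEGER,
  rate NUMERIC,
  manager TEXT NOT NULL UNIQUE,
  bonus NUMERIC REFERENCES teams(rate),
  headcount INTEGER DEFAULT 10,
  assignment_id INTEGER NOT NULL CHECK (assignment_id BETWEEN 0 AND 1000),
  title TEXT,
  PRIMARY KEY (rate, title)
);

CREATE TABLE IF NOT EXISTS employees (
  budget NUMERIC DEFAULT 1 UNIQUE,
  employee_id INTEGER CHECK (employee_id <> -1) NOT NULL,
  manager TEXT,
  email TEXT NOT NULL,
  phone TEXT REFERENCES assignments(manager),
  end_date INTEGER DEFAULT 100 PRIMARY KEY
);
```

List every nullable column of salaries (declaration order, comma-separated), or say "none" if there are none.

- title: declared NOT NULL → not nullable.
- salary: DEFAULT only fills an omitted column; an explicit NULL is still allowed → nullable.
- headcount: DEFAULT only fills an omitted column; an explicit NULL is still allowed → nullable.
- salary_id: UNIQUE does not imply NOT NULL → nullable.
- name: declared NOT NULL → not nullable.
- bonus: CHECK does not forbid NULL (a CHECK constraint passes when its expression is NULL) → nullable.
- code: CHECK does not forbid NULL (a CHECK constraint passes when its expression is NULL) → nullable.
- start_date: CHECK does not forbid NULL (a CHECK constraint passes when its expression is NULL) → nullable.
- level: no NOT NULL constraint applies → nullable.
- rate: DEFAULT only fills an omitted column; an explicit NULL is still allowed → nullable.
- hours: no NOT NULL constraint applies → nullable.

salary, headcount, salary_id, bonus, code, start_date, level, rate, hours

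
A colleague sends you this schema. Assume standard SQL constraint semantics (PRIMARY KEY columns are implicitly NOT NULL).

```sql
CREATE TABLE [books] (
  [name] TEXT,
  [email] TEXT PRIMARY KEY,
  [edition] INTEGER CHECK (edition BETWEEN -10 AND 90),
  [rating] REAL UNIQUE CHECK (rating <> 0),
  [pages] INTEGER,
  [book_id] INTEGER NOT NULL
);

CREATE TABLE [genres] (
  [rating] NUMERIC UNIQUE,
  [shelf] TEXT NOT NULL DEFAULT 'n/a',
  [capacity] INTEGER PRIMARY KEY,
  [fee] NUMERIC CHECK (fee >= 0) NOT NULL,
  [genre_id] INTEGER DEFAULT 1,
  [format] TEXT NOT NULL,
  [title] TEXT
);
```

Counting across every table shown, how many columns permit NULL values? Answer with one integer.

7

books: 4 nullable (name, edition, rating, pages — PK (email) and explicit NOT NULL columns excluded).
genres: 3 nullable (rating, genre_id, title — PK (capacity) and explicit NOT NULL columns excluded).
Total: 4 + 3 = 7.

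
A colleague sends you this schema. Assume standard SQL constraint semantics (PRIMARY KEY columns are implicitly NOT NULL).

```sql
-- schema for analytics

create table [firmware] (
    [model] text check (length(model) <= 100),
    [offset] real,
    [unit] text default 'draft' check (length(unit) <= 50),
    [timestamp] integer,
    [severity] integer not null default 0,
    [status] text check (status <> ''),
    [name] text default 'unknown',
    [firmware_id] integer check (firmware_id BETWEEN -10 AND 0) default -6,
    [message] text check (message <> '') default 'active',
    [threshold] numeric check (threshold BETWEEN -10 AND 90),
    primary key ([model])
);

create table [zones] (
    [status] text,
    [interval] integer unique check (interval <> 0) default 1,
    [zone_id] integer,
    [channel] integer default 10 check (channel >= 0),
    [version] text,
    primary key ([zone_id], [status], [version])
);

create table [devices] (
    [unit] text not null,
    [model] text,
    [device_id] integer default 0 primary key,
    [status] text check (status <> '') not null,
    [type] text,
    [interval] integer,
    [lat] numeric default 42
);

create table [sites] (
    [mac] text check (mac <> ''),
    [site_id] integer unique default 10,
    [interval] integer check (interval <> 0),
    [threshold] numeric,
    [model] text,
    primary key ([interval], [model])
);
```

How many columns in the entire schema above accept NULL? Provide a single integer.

firmware: 8 nullable (offset, unit, timestamp, status, name, firmware_id, message, threshold — PK (model) and explicit NOT NULL columns excluded).
zones: 2 nullable (interval, channel — PK (zone_id, status, version) and explicit NOT NULL columns excluded).
devices: 4 nullable (model, type, interval, lat — PK (device_id) and explicit NOT NULL columns excluded).
sites: 3 nullable (mac, site_id, threshold — PK (interval, model) and explicit NOT NULL columns excluded).
Total: 8 + 2 + 4 + 3 = 17.

17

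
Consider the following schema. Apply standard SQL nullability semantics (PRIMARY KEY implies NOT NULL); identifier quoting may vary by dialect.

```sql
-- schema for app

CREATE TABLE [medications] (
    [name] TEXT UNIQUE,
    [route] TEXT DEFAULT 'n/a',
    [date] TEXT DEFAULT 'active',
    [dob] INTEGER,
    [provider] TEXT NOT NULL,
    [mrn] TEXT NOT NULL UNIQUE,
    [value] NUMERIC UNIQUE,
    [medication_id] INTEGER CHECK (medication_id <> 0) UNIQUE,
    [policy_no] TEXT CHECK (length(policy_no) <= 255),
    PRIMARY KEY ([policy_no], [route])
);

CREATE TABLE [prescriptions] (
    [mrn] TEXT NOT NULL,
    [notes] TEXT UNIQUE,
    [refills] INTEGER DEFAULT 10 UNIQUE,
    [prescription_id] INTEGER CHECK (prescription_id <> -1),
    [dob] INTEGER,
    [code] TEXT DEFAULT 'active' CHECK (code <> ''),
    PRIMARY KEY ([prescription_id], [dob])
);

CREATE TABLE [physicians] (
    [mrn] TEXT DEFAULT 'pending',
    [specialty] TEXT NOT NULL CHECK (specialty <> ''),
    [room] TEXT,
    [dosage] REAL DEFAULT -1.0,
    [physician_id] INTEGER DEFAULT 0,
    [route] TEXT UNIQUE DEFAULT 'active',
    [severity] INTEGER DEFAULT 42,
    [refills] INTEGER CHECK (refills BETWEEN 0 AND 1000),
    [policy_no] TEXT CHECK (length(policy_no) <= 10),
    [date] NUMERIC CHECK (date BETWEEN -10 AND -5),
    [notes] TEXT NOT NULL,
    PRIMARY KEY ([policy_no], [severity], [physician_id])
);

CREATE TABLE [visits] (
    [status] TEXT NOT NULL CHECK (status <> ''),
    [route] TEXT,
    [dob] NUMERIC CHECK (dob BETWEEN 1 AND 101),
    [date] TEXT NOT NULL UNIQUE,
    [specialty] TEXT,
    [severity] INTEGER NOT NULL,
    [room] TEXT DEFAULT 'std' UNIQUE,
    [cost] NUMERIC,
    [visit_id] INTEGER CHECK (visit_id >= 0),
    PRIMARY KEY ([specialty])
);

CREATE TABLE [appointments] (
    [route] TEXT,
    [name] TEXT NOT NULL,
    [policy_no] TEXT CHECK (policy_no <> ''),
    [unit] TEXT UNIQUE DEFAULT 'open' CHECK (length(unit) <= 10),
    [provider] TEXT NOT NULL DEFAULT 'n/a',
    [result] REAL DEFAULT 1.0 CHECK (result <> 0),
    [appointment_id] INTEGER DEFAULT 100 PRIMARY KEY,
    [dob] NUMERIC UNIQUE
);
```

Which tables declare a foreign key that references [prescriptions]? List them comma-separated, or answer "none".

none

No REFERENCES clause anywhere in the schema names prescriptions.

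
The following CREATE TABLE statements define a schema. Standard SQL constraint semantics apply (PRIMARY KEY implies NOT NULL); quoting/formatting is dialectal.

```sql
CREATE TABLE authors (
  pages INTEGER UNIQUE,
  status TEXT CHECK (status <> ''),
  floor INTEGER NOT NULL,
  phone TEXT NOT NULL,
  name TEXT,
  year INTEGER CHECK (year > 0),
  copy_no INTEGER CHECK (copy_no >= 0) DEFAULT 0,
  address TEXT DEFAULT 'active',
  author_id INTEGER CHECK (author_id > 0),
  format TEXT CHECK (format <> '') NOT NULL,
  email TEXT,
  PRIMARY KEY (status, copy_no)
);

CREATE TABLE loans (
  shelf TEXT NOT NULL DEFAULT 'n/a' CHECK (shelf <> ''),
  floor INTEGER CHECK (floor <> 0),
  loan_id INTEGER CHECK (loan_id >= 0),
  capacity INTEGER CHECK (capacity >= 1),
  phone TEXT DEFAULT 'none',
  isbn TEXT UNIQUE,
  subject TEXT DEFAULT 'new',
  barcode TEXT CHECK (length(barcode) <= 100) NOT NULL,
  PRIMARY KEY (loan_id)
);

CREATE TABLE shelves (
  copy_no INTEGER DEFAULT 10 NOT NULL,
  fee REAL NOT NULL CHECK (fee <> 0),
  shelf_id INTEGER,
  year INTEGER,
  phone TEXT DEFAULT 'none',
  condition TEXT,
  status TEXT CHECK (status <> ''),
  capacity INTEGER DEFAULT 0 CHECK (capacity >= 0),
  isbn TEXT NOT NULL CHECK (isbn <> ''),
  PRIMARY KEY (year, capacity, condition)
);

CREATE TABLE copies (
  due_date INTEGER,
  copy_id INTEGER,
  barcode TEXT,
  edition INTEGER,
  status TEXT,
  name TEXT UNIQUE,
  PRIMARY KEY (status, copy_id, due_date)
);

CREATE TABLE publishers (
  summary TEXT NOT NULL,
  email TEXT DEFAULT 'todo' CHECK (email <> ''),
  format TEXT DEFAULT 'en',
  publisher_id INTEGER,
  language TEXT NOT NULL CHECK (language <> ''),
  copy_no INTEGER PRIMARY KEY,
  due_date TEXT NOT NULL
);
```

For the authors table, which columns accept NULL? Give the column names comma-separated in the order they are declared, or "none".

- pages: UNIQUE does not imply NOT NULL → nullable.
- status: part of the PRIMARY KEY, which implies NOT NULL → not nullable.
- floor: declared NOT NULL → not nullable.
- phone: declared NOT NULL → not nullable.
- name: no NOT NULL constraint applies → nullable.
- year: CHECK does not forbid NULL (a CHECK constraint passes when its expression is NULL) → nullable.
- copy_no: part of the PRIMARY KEY, which implies NOT NULL → not nullable.
- address: DEFAULT only fills an omitted column; an explicit NULL is still allowed → nullable.
- author_id: CHECK does not forbid NULL (a CHECK constraint passes when its expression is NULL) → nullable.
- format: declared NOT NULL → not nullable.
- email: no NOT NULL constraint applies → nullable.

pages, name, year, address, author_id, email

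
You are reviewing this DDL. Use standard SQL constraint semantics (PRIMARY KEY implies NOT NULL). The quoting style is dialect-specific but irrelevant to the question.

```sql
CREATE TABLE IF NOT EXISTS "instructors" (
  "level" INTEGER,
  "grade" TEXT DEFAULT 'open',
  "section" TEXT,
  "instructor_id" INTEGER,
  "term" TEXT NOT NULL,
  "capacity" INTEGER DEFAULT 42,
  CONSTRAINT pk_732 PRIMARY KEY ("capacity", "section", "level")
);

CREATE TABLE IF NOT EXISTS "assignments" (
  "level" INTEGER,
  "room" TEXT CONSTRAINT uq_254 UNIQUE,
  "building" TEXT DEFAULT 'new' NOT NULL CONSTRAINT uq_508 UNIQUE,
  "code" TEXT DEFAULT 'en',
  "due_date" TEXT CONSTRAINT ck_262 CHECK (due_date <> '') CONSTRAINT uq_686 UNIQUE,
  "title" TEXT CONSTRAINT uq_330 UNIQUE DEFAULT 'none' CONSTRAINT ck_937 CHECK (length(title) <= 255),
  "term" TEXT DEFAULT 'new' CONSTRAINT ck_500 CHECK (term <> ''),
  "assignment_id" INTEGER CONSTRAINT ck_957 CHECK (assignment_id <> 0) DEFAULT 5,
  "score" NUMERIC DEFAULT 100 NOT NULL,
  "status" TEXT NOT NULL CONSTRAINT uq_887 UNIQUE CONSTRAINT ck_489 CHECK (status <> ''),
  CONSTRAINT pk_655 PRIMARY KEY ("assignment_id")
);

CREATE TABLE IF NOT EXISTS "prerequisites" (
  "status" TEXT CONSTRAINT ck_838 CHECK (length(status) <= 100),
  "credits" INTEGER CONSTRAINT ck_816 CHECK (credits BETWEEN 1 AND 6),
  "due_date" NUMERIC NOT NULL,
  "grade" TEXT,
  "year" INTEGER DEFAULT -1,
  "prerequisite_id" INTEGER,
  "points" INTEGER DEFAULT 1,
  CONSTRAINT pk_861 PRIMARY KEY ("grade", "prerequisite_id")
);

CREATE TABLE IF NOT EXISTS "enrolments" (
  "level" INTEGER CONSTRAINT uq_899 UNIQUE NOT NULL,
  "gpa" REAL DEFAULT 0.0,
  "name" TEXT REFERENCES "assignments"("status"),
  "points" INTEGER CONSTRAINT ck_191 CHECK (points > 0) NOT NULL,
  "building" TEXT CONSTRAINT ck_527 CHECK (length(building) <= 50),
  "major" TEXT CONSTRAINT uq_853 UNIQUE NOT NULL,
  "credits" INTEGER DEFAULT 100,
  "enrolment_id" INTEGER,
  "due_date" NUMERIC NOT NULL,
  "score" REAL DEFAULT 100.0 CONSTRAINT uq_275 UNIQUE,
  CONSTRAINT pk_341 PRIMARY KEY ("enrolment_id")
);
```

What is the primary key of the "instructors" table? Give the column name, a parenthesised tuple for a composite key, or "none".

(capacity, section, level)

A table-level PRIMARY KEY clause names 3 columns: capacity, section, level.
This is a composite key — the combination is unique, not each column individually.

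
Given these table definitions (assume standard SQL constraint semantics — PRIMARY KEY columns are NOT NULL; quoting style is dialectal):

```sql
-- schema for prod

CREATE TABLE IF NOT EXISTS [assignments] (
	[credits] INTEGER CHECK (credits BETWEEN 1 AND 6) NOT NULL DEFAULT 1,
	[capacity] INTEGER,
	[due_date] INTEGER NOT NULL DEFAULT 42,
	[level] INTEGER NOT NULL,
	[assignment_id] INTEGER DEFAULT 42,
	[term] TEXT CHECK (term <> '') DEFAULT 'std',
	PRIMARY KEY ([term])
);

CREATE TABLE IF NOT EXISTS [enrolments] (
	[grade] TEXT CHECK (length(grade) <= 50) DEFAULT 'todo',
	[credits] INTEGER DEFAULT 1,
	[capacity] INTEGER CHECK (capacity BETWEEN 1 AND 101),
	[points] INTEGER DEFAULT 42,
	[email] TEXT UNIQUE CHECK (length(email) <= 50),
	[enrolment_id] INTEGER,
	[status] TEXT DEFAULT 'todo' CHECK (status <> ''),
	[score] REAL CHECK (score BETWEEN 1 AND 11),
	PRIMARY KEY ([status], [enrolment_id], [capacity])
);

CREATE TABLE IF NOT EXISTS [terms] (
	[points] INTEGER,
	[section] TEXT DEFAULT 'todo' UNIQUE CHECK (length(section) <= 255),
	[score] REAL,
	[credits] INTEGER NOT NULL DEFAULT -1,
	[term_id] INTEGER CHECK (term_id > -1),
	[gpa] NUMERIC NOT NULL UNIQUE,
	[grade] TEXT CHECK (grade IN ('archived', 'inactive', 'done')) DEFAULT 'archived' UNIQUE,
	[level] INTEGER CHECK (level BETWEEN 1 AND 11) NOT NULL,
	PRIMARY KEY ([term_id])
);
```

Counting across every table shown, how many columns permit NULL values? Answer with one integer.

assignments: 2 nullable (capacity, assignment_id — PK (term) and explicit NOT NULL columns excluded).
enrolments: 5 nullable (grade, credits, points, email, score — PK (status, enrolment_id, capacity) and explicit NOT NULL columns excluded).
terms: 4 nullable (points, section, score, grade — PK (term_id) and explicit NOT NULL columns excluded).
Total: 2 + 5 + 4 = 11.

11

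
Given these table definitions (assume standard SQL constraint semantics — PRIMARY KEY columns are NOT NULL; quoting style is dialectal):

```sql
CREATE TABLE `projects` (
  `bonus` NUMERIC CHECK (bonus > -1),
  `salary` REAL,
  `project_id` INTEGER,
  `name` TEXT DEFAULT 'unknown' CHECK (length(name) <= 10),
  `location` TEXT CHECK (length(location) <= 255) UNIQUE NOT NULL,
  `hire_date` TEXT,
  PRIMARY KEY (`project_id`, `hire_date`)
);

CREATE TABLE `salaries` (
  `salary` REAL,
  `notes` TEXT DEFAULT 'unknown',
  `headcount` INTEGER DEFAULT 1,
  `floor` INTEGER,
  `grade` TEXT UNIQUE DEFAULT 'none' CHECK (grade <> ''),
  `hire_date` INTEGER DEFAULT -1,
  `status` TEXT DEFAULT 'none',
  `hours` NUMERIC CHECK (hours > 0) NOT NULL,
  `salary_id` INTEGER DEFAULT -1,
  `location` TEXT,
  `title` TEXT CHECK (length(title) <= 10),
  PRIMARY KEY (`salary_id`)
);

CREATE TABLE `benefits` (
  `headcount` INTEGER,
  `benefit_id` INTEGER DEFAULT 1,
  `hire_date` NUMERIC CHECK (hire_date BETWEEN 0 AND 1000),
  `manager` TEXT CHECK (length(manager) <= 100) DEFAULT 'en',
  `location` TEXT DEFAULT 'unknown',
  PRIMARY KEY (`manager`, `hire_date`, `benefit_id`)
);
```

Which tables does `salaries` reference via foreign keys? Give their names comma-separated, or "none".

No column in salaries has a REFERENCES clause.

none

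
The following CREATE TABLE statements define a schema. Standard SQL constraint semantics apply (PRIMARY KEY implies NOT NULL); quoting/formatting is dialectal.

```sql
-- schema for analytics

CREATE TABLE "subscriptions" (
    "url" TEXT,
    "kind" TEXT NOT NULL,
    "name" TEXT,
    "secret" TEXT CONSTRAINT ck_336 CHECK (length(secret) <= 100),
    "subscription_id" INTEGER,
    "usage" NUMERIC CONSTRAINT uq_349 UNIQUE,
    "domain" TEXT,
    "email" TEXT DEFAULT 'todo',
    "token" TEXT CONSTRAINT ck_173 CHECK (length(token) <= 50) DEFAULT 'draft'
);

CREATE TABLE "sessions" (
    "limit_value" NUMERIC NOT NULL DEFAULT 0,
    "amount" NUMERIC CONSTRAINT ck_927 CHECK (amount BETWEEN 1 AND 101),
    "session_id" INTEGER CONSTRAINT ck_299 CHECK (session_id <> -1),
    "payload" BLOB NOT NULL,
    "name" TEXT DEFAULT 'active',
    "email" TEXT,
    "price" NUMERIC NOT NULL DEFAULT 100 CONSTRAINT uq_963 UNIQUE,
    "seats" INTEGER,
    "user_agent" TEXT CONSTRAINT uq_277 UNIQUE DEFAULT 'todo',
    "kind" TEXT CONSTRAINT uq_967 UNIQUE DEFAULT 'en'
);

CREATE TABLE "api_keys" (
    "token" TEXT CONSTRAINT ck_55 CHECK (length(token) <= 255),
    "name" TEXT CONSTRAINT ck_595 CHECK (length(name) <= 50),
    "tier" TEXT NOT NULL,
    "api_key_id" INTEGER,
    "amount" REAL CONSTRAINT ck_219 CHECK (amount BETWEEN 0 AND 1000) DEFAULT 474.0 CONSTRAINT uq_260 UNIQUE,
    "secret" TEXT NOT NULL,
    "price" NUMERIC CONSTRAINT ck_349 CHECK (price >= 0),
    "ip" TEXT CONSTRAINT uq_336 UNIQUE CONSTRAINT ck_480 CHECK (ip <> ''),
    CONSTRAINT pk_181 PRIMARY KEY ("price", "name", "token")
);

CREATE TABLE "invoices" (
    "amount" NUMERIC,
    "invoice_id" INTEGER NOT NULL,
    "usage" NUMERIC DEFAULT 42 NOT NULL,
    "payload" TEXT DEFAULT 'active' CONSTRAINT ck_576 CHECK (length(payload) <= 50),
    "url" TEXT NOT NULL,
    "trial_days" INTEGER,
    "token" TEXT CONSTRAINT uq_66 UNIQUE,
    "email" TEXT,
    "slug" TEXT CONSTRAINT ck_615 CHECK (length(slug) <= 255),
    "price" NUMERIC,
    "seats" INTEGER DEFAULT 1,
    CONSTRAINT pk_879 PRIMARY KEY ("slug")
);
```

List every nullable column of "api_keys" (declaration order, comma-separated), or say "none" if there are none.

api_key_id, amount, ip

- token: part of the PRIMARY KEY, which implies NOT NULL → not nullable.
- name: part of the PRIMARY KEY, which implies NOT NULL → not nullable.
- tier: declared NOT NULL → not nullable.
- api_key_id: no NOT NULL constraint applies → nullable.
- amount: CHECK does not forbid NULL (a CHECK constraint passes when its expression is NULL) → nullable.
- secret: declared NOT NULL → not nullable.
- price: part of the PRIMARY KEY, which implies NOT NULL → not nullable.
- ip: CHECK does not forbid NULL (a CHECK constraint passes when its expression is NULL) → nullable.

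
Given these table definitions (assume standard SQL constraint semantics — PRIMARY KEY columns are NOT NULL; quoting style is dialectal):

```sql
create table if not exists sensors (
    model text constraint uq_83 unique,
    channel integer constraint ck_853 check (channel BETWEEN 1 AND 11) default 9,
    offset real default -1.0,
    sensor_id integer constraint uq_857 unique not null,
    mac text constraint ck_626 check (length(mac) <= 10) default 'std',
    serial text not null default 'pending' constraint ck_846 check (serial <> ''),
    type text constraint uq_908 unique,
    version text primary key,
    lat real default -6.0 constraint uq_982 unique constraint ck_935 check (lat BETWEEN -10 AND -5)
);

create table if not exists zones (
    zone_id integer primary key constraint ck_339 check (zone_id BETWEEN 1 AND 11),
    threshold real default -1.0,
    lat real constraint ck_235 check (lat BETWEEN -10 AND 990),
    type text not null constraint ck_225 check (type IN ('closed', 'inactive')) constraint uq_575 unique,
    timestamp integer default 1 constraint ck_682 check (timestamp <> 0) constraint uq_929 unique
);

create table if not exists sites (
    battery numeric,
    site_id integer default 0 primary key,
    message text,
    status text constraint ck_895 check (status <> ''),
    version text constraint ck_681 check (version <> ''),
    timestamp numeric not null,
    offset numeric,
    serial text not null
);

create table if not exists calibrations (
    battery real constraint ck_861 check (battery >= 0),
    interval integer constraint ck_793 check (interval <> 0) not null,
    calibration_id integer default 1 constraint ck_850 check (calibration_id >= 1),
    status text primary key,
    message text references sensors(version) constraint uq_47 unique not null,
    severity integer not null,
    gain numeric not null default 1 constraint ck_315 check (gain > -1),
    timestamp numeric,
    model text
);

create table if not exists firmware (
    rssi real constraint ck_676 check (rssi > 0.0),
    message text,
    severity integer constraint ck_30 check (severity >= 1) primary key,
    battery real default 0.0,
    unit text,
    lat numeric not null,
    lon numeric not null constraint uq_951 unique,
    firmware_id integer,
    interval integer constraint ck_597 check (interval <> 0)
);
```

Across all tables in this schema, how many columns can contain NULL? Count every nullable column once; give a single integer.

24

sensors: 6 nullable (model, channel, offset, mac, type, lat — PK (version) and explicit NOT NULL columns excluded).
zones: 3 nullable (threshold, lat, timestamp — PK (zone_id) and explicit NOT NULL columns excluded).
sites: 5 nullable (battery, message, status, version, offset — PK (site_id) and explicit NOT NULL columns excluded).
calibrations: 4 nullable (battery, calibration_id, timestamp, model — PK (status) and explicit NOT NULL columns excluded).
firmware: 6 nullable (rssi, message, battery, unit, firmware_id, interval — PK (severity) and explicit NOT NULL columns excluded).
Total: 6 + 3 + 5 + 4 + 6 = 24.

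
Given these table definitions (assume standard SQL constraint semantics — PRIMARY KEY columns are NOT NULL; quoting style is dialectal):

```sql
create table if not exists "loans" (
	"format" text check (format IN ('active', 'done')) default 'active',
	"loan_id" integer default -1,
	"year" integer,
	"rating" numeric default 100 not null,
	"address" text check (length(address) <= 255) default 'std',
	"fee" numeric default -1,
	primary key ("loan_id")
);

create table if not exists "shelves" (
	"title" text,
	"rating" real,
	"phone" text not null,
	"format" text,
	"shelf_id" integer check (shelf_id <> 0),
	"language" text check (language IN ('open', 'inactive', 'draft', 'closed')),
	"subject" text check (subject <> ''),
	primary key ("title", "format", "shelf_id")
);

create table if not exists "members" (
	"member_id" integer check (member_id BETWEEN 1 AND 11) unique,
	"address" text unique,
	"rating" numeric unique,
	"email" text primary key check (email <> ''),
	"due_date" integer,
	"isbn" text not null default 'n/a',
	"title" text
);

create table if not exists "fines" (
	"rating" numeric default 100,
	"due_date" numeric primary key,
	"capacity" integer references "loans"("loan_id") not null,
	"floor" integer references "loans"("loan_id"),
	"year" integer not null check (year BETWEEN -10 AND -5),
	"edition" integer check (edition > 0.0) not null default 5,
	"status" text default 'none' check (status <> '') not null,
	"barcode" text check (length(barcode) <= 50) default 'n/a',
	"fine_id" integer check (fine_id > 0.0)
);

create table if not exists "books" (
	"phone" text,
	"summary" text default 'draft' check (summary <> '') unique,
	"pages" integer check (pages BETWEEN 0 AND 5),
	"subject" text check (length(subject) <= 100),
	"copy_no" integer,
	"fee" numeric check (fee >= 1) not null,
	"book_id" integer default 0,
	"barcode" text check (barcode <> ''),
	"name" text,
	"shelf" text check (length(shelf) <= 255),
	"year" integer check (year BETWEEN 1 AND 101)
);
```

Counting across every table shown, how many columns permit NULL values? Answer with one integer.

26

loans: 4 nullable (format, year, address, fee — PK (loan_id) and explicit NOT NULL columns excluded).
shelves: 3 nullable (rating, language, subject — PK (title, format, shelf_id) and explicit NOT NULL columns excluded).
members: 5 nullable (member_id, address, rating, due_date, title — PK (email) and explicit NOT NULL columns excluded).
fines: 4 nullable (rating, floor, barcode, fine_id — PK (due_date) and explicit NOT NULL columns excluded).
books: 10 nullable (phone, summary, pages, subject, copy_no, book_id, barcode, name, shelf, year — PK none and explicit NOT NULL columns excluded).
Total: 4 + 3 + 5 + 4 + 10 = 26.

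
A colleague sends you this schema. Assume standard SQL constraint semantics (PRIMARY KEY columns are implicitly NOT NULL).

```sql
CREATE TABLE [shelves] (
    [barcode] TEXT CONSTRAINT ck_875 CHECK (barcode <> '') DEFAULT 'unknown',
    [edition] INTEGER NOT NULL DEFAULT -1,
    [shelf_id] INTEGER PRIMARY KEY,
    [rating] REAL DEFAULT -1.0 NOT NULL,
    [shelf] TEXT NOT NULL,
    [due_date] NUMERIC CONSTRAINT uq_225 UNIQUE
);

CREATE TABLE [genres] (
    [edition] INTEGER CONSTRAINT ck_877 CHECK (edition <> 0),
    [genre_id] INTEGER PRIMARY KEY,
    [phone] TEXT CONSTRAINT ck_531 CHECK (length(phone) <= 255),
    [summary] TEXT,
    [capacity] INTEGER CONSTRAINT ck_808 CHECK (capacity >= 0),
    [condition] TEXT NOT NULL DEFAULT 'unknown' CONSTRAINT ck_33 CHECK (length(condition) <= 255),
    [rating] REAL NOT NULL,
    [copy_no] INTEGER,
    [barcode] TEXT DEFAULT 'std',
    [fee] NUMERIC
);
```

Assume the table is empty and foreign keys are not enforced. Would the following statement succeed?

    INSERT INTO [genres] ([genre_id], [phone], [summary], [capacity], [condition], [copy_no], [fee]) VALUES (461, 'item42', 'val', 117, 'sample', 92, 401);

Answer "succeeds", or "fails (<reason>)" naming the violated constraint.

fails (NOT NULL on rating)

rating is omitted from the column list and has no DEFAULT, so it would receive NULL.
But rating is declared NOT NULL.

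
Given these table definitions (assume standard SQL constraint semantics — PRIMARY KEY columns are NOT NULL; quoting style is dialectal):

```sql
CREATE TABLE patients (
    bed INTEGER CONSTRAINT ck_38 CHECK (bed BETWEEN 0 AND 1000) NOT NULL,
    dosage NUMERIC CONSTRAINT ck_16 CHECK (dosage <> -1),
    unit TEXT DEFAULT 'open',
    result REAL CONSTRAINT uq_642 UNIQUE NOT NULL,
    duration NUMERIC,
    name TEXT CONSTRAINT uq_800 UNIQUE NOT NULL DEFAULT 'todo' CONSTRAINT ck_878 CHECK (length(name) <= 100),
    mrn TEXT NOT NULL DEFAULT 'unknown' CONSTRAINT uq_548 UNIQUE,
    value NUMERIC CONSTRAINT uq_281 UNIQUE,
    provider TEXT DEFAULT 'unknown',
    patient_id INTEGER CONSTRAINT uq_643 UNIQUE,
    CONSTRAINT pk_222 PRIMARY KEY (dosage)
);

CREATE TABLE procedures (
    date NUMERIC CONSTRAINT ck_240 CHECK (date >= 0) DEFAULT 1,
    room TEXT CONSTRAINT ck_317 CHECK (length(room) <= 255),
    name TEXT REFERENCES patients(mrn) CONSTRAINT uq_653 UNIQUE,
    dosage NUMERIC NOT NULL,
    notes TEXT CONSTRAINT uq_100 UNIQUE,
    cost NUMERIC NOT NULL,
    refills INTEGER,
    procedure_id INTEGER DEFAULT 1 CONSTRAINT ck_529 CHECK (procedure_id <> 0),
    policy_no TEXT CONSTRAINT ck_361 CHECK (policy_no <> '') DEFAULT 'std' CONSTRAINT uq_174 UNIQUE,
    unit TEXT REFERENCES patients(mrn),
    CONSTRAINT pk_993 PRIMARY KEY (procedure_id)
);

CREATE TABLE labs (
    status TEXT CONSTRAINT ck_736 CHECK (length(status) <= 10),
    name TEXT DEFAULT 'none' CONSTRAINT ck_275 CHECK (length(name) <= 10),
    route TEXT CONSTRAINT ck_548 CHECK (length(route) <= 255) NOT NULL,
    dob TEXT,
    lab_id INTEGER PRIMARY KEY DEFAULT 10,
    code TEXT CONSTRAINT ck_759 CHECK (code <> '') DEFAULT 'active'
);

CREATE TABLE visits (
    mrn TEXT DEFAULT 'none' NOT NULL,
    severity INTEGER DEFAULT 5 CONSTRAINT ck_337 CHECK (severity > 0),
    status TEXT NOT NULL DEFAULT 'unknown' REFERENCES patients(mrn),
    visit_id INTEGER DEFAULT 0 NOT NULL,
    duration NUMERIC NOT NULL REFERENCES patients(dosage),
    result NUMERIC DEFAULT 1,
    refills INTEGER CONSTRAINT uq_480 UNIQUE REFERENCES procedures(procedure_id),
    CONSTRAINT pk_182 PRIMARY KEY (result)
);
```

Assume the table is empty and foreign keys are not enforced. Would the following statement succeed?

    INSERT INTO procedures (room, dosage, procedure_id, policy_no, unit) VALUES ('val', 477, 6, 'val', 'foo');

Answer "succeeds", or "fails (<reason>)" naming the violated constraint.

fails (NOT NULL on cost)

cost is omitted from the column list and has no DEFAULT, so it would receive NULL.
But cost is declared NOT NULL.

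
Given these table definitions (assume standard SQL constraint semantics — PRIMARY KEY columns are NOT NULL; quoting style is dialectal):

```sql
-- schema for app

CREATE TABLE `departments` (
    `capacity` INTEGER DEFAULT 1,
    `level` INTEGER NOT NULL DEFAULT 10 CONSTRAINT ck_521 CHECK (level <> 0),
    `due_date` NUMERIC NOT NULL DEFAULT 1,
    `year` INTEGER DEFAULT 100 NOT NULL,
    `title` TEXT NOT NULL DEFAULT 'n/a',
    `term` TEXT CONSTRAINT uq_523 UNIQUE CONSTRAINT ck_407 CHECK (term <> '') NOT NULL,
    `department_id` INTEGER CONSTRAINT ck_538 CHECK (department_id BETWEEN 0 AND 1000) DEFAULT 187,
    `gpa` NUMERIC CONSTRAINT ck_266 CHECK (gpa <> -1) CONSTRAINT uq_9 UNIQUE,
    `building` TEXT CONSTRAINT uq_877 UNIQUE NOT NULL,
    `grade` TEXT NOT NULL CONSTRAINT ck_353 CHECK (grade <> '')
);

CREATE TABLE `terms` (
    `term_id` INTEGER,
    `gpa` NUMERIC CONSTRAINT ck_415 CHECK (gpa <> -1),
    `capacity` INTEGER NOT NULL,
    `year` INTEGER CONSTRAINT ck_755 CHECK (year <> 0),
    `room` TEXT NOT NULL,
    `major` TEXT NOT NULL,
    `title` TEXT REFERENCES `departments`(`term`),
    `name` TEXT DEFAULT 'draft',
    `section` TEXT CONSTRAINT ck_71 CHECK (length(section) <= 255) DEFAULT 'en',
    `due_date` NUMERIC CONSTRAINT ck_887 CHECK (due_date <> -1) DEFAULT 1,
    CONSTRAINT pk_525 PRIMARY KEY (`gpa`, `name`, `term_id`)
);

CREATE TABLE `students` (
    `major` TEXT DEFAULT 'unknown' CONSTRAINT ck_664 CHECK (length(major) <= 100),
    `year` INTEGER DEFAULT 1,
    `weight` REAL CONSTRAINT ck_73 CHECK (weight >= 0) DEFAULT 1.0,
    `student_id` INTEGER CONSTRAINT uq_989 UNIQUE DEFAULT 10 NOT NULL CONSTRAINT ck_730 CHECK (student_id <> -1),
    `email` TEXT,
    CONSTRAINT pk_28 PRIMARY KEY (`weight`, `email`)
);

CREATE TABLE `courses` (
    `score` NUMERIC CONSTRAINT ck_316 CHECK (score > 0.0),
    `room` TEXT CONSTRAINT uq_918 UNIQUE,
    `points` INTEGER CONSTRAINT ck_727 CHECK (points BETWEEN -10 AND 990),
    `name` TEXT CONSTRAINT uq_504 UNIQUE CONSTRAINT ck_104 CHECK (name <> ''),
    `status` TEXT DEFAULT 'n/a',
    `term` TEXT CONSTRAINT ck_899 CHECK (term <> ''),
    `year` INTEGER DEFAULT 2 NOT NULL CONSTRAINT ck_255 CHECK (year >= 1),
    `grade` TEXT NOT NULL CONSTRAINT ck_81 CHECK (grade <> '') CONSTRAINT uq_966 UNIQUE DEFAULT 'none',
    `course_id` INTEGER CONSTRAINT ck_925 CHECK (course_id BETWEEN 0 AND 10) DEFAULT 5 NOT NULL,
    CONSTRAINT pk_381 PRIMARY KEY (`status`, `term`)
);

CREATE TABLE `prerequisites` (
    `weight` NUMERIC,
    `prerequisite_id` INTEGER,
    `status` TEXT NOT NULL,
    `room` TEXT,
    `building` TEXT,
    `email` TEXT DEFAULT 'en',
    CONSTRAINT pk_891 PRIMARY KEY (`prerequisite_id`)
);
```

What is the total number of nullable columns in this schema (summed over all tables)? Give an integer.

departments: 3 nullable (capacity, department_id, gpa — PK none and explicit NOT NULL columns excluded).
terms: 4 nullable (year, title, section, due_date — PK (gpa, name, term_id) and explicit NOT NULL columns excluded).
students: 2 nullable (major, year — PK (weight, email) and explicit NOT NULL columns excluded).
courses: 4 nullable (score, room, points, name — PK (status, term) and explicit NOT NULL columns excluded).
prerequisites: 4 nullable (weight, room, building, email — PK (prerequisite_id) and explicit NOT NULL columns excluded).
Total: 3 + 4 + 2 + 4 + 4 = 17.

17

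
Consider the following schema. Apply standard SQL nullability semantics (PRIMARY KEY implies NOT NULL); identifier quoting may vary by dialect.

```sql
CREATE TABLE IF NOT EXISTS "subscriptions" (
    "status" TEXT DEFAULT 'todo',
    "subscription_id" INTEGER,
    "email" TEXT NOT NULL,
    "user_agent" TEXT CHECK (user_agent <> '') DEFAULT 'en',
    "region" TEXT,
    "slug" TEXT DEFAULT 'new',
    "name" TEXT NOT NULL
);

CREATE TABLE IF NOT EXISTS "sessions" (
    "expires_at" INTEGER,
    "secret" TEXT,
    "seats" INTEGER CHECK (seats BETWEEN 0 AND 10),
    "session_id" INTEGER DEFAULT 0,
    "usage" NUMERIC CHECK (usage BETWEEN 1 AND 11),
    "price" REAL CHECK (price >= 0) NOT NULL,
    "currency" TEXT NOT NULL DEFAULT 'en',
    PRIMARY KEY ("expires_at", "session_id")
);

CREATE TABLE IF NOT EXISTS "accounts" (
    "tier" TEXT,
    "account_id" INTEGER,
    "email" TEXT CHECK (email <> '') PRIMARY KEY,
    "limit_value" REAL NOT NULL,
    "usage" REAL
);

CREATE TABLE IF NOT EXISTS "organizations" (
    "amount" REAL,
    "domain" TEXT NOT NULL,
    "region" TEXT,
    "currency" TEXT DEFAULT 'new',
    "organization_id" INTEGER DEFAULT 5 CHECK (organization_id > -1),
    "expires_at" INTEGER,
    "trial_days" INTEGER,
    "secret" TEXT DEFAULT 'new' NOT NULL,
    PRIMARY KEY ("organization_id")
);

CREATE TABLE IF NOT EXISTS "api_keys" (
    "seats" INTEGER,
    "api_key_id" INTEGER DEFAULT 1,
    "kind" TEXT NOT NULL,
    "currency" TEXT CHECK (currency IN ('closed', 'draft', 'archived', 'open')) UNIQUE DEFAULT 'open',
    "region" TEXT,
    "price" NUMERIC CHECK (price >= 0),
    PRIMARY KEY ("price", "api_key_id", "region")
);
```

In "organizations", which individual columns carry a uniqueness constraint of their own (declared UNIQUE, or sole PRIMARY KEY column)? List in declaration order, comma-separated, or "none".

- amount: no UNIQUE or single-column PK constraint.
- domain: no UNIQUE or single-column PK constraint.
- region: no UNIQUE or single-column PK constraint.
- currency: no UNIQUE or single-column PK constraint.
- organization_id: single-column PRIMARY KEY → unique.
- expires_at: no UNIQUE or single-column PK constraint.
- trial_days: no UNIQUE or single-column PK constraint.
- secret: no UNIQUE or single-column PK constraint.

organization_id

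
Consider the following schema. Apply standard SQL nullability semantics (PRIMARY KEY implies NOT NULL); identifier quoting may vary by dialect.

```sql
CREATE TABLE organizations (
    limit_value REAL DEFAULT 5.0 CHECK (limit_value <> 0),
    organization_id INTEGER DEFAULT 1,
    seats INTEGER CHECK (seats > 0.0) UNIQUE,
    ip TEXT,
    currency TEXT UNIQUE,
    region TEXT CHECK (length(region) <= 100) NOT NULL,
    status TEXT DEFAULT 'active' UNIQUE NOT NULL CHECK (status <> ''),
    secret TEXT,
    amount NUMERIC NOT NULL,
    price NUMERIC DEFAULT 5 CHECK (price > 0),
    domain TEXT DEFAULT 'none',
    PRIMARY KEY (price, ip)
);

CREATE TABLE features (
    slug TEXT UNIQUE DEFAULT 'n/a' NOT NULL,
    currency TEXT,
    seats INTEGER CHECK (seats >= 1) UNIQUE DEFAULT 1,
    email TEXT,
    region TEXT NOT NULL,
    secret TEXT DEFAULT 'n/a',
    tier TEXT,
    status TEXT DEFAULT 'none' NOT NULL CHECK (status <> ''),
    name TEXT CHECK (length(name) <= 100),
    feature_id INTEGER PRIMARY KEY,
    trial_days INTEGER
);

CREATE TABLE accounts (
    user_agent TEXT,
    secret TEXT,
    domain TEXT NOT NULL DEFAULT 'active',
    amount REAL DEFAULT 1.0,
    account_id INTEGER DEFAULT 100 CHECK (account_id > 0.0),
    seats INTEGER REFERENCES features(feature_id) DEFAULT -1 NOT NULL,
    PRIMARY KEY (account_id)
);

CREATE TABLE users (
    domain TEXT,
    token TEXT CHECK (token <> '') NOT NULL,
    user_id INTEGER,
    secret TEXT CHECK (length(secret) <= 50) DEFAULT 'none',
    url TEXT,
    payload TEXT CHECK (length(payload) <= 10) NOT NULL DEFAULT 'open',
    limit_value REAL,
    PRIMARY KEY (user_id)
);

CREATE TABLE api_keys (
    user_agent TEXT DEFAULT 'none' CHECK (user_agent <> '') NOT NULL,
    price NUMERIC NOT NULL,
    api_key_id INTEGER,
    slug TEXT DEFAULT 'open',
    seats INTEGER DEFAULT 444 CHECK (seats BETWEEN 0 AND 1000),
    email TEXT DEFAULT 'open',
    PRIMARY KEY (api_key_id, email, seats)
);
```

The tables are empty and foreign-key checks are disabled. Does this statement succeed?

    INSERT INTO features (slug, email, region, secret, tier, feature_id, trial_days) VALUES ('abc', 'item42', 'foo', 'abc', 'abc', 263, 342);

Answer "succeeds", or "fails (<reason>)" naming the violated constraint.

NOT NULL columns: feature_id is supplied; region is supplied; slug is supplied; status defaults to 'none'.
No constraint is violated.

succeeds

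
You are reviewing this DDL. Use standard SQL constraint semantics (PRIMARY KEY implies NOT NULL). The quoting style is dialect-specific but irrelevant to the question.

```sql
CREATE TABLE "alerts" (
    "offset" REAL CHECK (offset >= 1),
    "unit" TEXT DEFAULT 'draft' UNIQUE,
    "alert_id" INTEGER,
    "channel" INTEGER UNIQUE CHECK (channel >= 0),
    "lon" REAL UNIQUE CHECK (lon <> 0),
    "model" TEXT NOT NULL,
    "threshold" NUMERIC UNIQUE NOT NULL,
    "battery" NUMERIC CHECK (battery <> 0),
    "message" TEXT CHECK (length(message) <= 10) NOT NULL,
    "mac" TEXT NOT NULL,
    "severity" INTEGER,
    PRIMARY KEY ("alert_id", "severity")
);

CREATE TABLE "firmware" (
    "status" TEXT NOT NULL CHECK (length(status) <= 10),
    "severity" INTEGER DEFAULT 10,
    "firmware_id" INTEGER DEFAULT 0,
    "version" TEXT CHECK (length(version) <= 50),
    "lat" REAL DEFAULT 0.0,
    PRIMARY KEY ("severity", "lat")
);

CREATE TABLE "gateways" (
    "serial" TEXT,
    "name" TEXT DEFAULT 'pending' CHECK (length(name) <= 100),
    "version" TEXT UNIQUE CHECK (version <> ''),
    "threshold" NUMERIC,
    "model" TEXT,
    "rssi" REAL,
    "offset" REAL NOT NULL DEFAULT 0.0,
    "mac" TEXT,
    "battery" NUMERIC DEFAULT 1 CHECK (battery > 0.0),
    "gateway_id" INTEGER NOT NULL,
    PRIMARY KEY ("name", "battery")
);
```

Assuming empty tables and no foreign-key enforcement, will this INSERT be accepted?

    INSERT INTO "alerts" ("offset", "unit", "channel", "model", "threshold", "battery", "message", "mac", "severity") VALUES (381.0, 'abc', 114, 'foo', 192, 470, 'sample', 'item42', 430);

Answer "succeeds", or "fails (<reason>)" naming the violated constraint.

alert_id is omitted from the column list and has no DEFAULT, so it would receive NULL.
But alert_id is part of the PRIMARY KEY (implied NOT NULL).

fails (NOT NULL on alert_id)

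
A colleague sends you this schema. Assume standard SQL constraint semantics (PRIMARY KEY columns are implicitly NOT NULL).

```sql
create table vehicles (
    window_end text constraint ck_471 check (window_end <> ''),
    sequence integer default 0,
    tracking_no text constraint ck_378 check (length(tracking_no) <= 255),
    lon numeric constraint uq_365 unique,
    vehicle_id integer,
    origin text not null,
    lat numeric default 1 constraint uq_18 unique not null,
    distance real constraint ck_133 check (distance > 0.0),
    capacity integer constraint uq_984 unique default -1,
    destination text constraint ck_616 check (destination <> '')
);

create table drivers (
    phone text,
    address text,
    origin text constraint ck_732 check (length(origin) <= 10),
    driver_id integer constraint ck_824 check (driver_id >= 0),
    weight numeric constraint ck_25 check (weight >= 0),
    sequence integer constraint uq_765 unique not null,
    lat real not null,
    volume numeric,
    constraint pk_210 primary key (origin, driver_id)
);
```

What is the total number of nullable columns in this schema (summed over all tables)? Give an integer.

12

vehicles: 8 nullable (window_end, sequence, tracking_no, lon, vehicle_id, distance, capacity, destination — PK none and explicit NOT NULL columns excluded).
drivers: 4 nullable (phone, address, weight, volume — PK (origin, driver_id) and explicit NOT NULL columns excluded).
Total: 8 + 4 = 12.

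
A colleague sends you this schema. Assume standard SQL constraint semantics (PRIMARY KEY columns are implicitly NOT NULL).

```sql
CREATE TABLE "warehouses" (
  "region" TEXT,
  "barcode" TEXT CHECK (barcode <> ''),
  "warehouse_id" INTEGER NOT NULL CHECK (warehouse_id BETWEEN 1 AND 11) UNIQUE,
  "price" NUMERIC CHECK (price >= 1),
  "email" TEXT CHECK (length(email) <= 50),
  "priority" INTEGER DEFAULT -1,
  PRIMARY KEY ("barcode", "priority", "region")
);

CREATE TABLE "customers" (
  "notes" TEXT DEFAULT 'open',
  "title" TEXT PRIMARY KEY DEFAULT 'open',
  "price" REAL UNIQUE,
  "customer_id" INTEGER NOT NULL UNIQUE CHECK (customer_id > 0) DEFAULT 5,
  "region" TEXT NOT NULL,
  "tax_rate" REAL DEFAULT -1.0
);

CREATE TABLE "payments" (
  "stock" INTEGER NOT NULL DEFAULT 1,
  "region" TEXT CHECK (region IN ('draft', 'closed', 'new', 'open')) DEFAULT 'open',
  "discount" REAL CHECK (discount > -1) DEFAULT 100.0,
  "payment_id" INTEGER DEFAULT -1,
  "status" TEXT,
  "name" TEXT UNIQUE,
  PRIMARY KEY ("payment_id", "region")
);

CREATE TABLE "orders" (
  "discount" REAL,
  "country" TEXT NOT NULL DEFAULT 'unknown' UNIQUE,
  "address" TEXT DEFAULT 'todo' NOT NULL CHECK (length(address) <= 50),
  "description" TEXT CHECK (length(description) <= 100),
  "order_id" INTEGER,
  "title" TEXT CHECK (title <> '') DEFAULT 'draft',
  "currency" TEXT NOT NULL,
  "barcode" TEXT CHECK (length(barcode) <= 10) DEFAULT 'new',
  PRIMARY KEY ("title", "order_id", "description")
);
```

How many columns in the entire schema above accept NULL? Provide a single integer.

10

warehouses: 2 nullable (price, email — PK (barcode, priority, region) and explicit NOT NULL columns excluded).
customers: 3 nullable (notes, price, tax_rate — PK (title) and explicit NOT NULL columns excluded).
payments: 3 nullable (discount, status, name — PK (payment_id, region) and explicit NOT NULL columns excluded).
orders: 2 nullable (discount, barcode — PK (title, order_id, description) and explicit NOT NULL columns excluded).
Total: 2 + 3 + 3 + 2 = 10.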